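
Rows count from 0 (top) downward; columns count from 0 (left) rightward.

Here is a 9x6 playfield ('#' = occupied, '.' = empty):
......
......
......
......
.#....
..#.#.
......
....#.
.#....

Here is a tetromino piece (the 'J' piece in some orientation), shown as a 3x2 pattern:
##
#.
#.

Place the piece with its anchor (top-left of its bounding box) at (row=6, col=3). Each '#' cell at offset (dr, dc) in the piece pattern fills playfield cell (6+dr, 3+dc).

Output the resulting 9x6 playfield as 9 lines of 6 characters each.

Answer: ......
......
......
......
.#....
..#.#.
...##.
...##.
.#.#..

Derivation:
Fill (6+0,3+0) = (6,3)
Fill (6+0,3+1) = (6,4)
Fill (6+1,3+0) = (7,3)
Fill (6+2,3+0) = (8,3)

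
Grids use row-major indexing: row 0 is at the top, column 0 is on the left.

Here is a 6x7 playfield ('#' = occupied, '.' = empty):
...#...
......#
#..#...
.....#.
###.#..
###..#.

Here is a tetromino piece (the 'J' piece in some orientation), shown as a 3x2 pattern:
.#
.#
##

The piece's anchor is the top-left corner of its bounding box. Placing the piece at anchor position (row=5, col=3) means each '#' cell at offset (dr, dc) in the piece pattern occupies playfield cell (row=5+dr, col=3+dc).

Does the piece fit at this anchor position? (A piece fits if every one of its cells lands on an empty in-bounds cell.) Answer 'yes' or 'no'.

Answer: no

Derivation:
Check each piece cell at anchor (5, 3):
  offset (0,1) -> (5,4): empty -> OK
  offset (1,1) -> (6,4): out of bounds -> FAIL
  offset (2,0) -> (7,3): out of bounds -> FAIL
  offset (2,1) -> (7,4): out of bounds -> FAIL
All cells valid: no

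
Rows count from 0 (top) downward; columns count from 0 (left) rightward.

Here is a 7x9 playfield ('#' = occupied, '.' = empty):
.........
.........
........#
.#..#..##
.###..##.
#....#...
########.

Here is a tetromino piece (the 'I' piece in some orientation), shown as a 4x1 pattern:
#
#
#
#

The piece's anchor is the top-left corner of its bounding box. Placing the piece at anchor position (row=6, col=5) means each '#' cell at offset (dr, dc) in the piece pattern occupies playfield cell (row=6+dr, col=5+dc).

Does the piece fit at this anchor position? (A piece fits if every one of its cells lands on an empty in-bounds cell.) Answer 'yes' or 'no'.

Answer: no

Derivation:
Check each piece cell at anchor (6, 5):
  offset (0,0) -> (6,5): occupied ('#') -> FAIL
  offset (1,0) -> (7,5): out of bounds -> FAIL
  offset (2,0) -> (8,5): out of bounds -> FAIL
  offset (3,0) -> (9,5): out of bounds -> FAIL
All cells valid: no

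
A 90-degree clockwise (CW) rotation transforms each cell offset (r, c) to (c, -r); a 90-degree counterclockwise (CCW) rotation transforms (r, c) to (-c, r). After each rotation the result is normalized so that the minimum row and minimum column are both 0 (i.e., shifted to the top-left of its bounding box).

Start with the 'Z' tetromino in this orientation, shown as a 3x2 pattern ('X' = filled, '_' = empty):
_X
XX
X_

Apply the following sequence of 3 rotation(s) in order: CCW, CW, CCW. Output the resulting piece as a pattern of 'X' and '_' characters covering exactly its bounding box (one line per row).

Start:
_X
XX
X_
After rotation 1 (CCW):
XX_
_XX
After rotation 2 (CW):
_X
XX
X_
After rotation 3 (CCW):
XX_
_XX

Answer: XX_
_XX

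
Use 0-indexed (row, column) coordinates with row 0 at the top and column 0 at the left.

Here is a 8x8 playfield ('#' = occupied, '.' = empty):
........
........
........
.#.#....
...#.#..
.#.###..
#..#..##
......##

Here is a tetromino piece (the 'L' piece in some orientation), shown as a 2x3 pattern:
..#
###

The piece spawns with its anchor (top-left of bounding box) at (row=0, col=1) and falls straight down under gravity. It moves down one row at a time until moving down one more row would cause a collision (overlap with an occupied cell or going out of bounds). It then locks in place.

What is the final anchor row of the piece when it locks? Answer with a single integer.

Spawn at (row=0, col=1). Try each row:
  row 0: fits
  row 1: fits
  row 2: blocked -> lock at row 1

Answer: 1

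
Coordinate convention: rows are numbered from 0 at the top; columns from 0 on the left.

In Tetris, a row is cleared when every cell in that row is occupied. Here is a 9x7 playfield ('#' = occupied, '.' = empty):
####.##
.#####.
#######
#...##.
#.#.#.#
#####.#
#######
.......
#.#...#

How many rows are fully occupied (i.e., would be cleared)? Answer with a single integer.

Check each row:
  row 0: 1 empty cell -> not full
  row 1: 2 empty cells -> not full
  row 2: 0 empty cells -> FULL (clear)
  row 3: 4 empty cells -> not full
  row 4: 3 empty cells -> not full
  row 5: 1 empty cell -> not full
  row 6: 0 empty cells -> FULL (clear)
  row 7: 7 empty cells -> not full
  row 8: 4 empty cells -> not full
Total rows cleared: 2

Answer: 2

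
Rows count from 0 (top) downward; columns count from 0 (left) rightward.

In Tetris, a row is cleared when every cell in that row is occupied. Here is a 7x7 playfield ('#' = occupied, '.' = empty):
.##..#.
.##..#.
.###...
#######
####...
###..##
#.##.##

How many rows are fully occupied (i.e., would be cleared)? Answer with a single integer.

Answer: 1

Derivation:
Check each row:
  row 0: 4 empty cells -> not full
  row 1: 4 empty cells -> not full
  row 2: 4 empty cells -> not full
  row 3: 0 empty cells -> FULL (clear)
  row 4: 3 empty cells -> not full
  row 5: 2 empty cells -> not full
  row 6: 2 empty cells -> not full
Total rows cleared: 1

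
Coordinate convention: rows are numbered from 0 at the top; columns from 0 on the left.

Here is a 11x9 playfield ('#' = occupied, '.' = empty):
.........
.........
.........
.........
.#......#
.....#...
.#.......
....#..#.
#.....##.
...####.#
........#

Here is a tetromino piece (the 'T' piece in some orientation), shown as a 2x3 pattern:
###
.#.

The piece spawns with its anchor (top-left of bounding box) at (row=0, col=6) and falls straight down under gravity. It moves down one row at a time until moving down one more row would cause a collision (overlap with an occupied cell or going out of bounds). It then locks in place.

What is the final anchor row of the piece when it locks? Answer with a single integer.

Spawn at (row=0, col=6). Try each row:
  row 0: fits
  row 1: fits
  row 2: fits
  row 3: fits
  row 4: blocked -> lock at row 3

Answer: 3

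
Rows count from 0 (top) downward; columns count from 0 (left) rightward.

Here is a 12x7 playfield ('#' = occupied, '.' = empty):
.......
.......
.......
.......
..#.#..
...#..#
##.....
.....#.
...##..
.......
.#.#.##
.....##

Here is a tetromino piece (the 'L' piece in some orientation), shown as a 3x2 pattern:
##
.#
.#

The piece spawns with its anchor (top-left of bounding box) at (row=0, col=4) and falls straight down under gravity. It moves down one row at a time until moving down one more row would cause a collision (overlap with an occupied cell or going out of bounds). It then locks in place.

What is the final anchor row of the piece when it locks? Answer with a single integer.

Answer: 3

Derivation:
Spawn at (row=0, col=4). Try each row:
  row 0: fits
  row 1: fits
  row 2: fits
  row 3: fits
  row 4: blocked -> lock at row 3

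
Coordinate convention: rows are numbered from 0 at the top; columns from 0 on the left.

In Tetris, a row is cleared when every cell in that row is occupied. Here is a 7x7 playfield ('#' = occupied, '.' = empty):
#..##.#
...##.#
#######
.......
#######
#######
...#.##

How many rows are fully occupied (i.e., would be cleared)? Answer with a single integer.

Check each row:
  row 0: 3 empty cells -> not full
  row 1: 4 empty cells -> not full
  row 2: 0 empty cells -> FULL (clear)
  row 3: 7 empty cells -> not full
  row 4: 0 empty cells -> FULL (clear)
  row 5: 0 empty cells -> FULL (clear)
  row 6: 4 empty cells -> not full
Total rows cleared: 3

Answer: 3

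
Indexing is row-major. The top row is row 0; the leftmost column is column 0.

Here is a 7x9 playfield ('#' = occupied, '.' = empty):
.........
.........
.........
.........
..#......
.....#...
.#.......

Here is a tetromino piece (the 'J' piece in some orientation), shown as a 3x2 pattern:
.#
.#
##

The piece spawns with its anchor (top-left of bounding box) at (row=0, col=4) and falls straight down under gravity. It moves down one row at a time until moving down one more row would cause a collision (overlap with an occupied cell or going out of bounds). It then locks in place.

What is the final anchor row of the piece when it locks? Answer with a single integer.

Spawn at (row=0, col=4). Try each row:
  row 0: fits
  row 1: fits
  row 2: fits
  row 3: blocked -> lock at row 2

Answer: 2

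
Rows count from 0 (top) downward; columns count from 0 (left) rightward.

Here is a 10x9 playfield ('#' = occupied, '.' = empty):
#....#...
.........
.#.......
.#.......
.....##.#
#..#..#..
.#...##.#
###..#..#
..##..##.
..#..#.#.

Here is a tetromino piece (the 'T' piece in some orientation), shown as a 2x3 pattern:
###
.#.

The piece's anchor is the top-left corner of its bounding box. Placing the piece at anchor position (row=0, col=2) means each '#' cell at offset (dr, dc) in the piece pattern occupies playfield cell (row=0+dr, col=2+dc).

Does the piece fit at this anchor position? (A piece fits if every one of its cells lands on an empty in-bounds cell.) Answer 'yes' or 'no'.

Check each piece cell at anchor (0, 2):
  offset (0,0) -> (0,2): empty -> OK
  offset (0,1) -> (0,3): empty -> OK
  offset (0,2) -> (0,4): empty -> OK
  offset (1,1) -> (1,3): empty -> OK
All cells valid: yes

Answer: yes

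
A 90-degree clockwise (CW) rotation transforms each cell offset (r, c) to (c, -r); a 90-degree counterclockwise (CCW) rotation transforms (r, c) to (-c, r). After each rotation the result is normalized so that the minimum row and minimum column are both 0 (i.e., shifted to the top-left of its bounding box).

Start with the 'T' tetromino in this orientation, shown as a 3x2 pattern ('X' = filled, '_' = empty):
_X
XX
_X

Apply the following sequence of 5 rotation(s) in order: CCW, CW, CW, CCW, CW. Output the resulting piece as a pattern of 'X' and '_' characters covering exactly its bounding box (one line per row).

Answer: _X_
XXX

Derivation:
Start:
_X
XX
_X
After rotation 1 (CCW):
XXX
_X_
After rotation 2 (CW):
_X
XX
_X
After rotation 3 (CW):
_X_
XXX
After rotation 4 (CCW):
_X
XX
_X
After rotation 5 (CW):
_X_
XXX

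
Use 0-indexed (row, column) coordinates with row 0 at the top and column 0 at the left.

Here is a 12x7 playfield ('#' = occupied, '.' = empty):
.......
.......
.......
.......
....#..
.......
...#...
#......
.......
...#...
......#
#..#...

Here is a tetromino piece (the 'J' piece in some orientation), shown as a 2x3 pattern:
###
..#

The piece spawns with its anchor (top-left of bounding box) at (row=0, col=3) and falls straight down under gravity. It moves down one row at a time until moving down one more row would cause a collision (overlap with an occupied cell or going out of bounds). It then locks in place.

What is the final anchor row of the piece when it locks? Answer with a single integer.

Answer: 3

Derivation:
Spawn at (row=0, col=3). Try each row:
  row 0: fits
  row 1: fits
  row 2: fits
  row 3: fits
  row 4: blocked -> lock at row 3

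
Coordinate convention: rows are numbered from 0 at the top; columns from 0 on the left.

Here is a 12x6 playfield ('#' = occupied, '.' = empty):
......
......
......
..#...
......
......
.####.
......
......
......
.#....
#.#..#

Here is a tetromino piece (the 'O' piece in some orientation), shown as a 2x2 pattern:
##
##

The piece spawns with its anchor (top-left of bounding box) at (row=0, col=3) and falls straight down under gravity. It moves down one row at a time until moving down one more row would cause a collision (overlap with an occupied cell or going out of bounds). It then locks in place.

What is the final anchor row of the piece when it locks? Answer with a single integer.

Spawn at (row=0, col=3). Try each row:
  row 0: fits
  row 1: fits
  row 2: fits
  row 3: fits
  row 4: fits
  row 5: blocked -> lock at row 4

Answer: 4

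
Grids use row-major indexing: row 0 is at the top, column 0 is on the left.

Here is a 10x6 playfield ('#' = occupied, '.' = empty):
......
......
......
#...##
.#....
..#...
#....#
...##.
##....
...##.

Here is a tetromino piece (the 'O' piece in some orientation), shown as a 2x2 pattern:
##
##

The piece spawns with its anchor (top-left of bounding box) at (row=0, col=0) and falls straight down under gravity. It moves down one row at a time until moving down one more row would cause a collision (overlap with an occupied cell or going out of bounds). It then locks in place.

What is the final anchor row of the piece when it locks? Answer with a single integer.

Answer: 1

Derivation:
Spawn at (row=0, col=0). Try each row:
  row 0: fits
  row 1: fits
  row 2: blocked -> lock at row 1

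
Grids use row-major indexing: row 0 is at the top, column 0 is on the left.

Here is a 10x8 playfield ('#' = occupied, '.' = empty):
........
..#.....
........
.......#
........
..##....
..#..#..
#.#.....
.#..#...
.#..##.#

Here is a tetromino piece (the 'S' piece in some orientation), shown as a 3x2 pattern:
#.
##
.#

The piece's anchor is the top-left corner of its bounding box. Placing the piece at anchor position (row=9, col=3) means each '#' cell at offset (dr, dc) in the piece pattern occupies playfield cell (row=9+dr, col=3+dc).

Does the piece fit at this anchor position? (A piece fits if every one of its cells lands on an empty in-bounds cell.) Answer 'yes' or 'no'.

Check each piece cell at anchor (9, 3):
  offset (0,0) -> (9,3): empty -> OK
  offset (1,0) -> (10,3): out of bounds -> FAIL
  offset (1,1) -> (10,4): out of bounds -> FAIL
  offset (2,1) -> (11,4): out of bounds -> FAIL
All cells valid: no

Answer: no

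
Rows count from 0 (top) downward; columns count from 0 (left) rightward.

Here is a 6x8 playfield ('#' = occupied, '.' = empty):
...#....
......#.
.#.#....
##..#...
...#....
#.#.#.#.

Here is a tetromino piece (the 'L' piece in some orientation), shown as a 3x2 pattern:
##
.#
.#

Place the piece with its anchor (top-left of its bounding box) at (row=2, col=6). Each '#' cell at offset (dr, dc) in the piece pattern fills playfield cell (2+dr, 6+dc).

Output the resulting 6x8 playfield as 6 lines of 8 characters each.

Fill (2+0,6+0) = (2,6)
Fill (2+0,6+1) = (2,7)
Fill (2+1,6+1) = (3,7)
Fill (2+2,6+1) = (4,7)

Answer: ...#....
......#.
.#.#..##
##..#..#
...#...#
#.#.#.#.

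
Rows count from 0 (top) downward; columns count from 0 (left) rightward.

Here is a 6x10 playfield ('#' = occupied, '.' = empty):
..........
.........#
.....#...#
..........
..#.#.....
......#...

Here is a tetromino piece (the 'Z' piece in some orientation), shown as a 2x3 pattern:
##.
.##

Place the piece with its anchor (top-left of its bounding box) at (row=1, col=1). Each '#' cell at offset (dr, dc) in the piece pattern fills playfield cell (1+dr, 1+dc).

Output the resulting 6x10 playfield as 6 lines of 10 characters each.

Fill (1+0,1+0) = (1,1)
Fill (1+0,1+1) = (1,2)
Fill (1+1,1+1) = (2,2)
Fill (1+1,1+2) = (2,3)

Answer: ..........
.##......#
..##.#...#
..........
..#.#.....
......#...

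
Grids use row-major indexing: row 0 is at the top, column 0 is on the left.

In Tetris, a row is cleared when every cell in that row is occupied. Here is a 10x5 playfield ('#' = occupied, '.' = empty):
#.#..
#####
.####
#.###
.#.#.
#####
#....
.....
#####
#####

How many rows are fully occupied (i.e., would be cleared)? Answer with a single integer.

Check each row:
  row 0: 3 empty cells -> not full
  row 1: 0 empty cells -> FULL (clear)
  row 2: 1 empty cell -> not full
  row 3: 1 empty cell -> not full
  row 4: 3 empty cells -> not full
  row 5: 0 empty cells -> FULL (clear)
  row 6: 4 empty cells -> not full
  row 7: 5 empty cells -> not full
  row 8: 0 empty cells -> FULL (clear)
  row 9: 0 empty cells -> FULL (clear)
Total rows cleared: 4

Answer: 4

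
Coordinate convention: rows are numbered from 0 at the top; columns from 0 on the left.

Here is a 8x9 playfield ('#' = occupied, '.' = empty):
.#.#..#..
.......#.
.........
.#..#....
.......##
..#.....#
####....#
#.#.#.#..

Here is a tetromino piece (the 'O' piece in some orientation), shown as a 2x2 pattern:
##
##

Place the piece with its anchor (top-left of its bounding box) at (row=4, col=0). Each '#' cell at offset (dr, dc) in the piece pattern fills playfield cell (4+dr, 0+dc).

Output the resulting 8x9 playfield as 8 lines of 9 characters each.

Answer: .#.#..#..
.......#.
.........
.#..#....
##.....##
###.....#
####....#
#.#.#.#..

Derivation:
Fill (4+0,0+0) = (4,0)
Fill (4+0,0+1) = (4,1)
Fill (4+1,0+0) = (5,0)
Fill (4+1,0+1) = (5,1)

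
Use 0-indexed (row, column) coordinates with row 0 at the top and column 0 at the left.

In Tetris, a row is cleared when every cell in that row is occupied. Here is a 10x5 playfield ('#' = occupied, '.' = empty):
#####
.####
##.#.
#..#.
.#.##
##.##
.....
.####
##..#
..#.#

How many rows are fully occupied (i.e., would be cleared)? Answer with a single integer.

Check each row:
  row 0: 0 empty cells -> FULL (clear)
  row 1: 1 empty cell -> not full
  row 2: 2 empty cells -> not full
  row 3: 3 empty cells -> not full
  row 4: 2 empty cells -> not full
  row 5: 1 empty cell -> not full
  row 6: 5 empty cells -> not full
  row 7: 1 empty cell -> not full
  row 8: 2 empty cells -> not full
  row 9: 3 empty cells -> not full
Total rows cleared: 1

Answer: 1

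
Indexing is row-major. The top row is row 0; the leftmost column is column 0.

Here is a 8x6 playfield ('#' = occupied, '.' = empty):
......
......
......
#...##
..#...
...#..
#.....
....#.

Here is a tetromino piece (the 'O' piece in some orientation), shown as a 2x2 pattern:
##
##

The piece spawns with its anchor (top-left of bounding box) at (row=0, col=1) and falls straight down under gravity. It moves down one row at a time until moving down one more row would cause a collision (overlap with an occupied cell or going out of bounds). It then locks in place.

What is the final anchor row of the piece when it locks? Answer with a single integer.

Answer: 2

Derivation:
Spawn at (row=0, col=1). Try each row:
  row 0: fits
  row 1: fits
  row 2: fits
  row 3: blocked -> lock at row 2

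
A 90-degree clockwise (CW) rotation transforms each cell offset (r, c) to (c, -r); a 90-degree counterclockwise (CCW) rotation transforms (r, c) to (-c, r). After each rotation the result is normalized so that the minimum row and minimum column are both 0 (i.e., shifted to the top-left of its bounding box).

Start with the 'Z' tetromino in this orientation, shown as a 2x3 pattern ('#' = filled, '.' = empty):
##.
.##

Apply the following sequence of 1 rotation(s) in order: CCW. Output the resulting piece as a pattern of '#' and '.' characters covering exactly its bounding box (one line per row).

Start:
##.
.##
After rotation 1 (CCW):
.#
##
#.

Answer: .#
##
#.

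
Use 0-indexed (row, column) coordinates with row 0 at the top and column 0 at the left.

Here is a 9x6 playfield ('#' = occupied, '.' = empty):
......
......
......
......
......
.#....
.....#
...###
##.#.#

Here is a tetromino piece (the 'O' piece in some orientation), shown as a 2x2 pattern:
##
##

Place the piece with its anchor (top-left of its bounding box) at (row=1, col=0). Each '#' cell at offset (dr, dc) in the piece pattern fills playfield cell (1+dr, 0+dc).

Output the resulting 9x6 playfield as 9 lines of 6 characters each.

Fill (1+0,0+0) = (1,0)
Fill (1+0,0+1) = (1,1)
Fill (1+1,0+0) = (2,0)
Fill (1+1,0+1) = (2,1)

Answer: ......
##....
##....
......
......
.#....
.....#
...###
##.#.#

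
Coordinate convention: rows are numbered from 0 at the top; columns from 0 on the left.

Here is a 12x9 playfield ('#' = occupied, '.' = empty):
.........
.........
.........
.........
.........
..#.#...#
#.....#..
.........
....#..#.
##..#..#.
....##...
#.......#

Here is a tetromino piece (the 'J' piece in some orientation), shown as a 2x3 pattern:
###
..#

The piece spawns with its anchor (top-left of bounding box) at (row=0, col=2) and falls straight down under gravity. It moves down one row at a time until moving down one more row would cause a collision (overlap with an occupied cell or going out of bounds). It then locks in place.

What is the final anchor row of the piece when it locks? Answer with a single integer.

Answer: 3

Derivation:
Spawn at (row=0, col=2). Try each row:
  row 0: fits
  row 1: fits
  row 2: fits
  row 3: fits
  row 4: blocked -> lock at row 3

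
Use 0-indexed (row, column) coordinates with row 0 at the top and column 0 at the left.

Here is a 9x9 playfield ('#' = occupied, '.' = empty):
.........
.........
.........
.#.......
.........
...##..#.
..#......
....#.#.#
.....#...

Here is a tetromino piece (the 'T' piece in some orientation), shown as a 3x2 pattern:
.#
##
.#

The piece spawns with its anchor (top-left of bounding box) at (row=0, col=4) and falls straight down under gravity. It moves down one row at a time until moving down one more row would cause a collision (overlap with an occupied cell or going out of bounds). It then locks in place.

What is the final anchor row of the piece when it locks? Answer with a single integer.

Answer: 3

Derivation:
Spawn at (row=0, col=4). Try each row:
  row 0: fits
  row 1: fits
  row 2: fits
  row 3: fits
  row 4: blocked -> lock at row 3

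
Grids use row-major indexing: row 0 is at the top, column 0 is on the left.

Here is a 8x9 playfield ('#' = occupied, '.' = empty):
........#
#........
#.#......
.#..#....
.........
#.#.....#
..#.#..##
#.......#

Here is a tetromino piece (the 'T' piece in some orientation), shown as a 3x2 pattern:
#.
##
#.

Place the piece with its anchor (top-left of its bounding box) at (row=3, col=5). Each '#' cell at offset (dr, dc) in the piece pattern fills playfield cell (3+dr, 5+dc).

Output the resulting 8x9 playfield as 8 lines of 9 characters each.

Answer: ........#
#........
#.#......
.#..##...
.....##..
#.#..#..#
..#.#..##
#.......#

Derivation:
Fill (3+0,5+0) = (3,5)
Fill (3+1,5+0) = (4,5)
Fill (3+1,5+1) = (4,6)
Fill (3+2,5+0) = (5,5)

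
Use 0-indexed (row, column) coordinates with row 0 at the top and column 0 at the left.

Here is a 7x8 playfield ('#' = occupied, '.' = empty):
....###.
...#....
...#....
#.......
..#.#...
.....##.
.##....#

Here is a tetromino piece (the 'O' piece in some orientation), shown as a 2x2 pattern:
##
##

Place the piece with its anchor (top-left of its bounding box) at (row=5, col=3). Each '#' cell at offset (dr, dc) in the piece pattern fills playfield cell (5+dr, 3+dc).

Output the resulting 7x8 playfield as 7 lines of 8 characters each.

Fill (5+0,3+0) = (5,3)
Fill (5+0,3+1) = (5,4)
Fill (5+1,3+0) = (6,3)
Fill (5+1,3+1) = (6,4)

Answer: ....###.
...#....
...#....
#.......
..#.#...
...####.
.####..#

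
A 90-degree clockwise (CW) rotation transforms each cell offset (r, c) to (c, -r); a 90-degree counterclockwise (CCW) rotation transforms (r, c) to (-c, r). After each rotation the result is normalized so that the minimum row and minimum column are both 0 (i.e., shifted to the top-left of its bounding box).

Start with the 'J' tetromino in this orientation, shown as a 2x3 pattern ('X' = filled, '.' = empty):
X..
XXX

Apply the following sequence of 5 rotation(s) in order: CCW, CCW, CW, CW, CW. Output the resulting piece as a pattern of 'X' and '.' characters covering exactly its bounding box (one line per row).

Start:
X..
XXX
After rotation 1 (CCW):
.X
.X
XX
After rotation 2 (CCW):
XXX
..X
After rotation 3 (CW):
.X
.X
XX
After rotation 4 (CW):
X..
XXX
After rotation 5 (CW):
XX
X.
X.

Answer: XX
X.
X.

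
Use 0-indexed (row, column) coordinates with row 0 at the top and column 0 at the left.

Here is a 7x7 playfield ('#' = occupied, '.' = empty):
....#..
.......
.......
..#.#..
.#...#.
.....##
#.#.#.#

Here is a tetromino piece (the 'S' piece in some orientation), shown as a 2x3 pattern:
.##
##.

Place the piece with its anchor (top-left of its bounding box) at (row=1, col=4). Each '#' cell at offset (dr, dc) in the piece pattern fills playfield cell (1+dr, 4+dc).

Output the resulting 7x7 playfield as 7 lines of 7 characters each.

Answer: ....#..
.....##
....##.
..#.#..
.#...#.
.....##
#.#.#.#

Derivation:
Fill (1+0,4+1) = (1,5)
Fill (1+0,4+2) = (1,6)
Fill (1+1,4+0) = (2,4)
Fill (1+1,4+1) = (2,5)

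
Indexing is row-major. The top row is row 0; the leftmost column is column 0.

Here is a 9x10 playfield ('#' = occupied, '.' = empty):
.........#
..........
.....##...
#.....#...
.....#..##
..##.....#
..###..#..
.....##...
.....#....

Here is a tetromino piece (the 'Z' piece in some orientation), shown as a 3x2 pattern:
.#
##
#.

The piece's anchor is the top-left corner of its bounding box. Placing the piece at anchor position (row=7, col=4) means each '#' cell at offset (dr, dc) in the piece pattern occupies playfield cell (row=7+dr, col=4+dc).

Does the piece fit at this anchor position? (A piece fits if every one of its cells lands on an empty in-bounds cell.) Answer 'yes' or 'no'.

Answer: no

Derivation:
Check each piece cell at anchor (7, 4):
  offset (0,1) -> (7,5): occupied ('#') -> FAIL
  offset (1,0) -> (8,4): empty -> OK
  offset (1,1) -> (8,5): occupied ('#') -> FAIL
  offset (2,0) -> (9,4): out of bounds -> FAIL
All cells valid: no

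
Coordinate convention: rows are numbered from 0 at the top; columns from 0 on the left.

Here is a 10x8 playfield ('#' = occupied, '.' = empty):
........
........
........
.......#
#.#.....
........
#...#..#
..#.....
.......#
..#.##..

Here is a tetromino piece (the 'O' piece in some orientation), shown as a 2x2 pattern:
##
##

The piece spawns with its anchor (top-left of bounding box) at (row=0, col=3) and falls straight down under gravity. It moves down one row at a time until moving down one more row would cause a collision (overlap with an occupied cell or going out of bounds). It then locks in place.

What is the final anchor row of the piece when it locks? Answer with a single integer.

Spawn at (row=0, col=3). Try each row:
  row 0: fits
  row 1: fits
  row 2: fits
  row 3: fits
  row 4: fits
  row 5: blocked -> lock at row 4

Answer: 4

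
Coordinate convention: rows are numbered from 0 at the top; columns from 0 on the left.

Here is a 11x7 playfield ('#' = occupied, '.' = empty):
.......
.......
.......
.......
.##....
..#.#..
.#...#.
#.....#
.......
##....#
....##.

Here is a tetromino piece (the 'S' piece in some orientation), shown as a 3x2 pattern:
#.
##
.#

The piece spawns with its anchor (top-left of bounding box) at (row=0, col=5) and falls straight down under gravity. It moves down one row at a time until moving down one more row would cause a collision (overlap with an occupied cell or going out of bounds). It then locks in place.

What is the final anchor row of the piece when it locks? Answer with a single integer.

Answer: 4

Derivation:
Spawn at (row=0, col=5). Try each row:
  row 0: fits
  row 1: fits
  row 2: fits
  row 3: fits
  row 4: fits
  row 5: blocked -> lock at row 4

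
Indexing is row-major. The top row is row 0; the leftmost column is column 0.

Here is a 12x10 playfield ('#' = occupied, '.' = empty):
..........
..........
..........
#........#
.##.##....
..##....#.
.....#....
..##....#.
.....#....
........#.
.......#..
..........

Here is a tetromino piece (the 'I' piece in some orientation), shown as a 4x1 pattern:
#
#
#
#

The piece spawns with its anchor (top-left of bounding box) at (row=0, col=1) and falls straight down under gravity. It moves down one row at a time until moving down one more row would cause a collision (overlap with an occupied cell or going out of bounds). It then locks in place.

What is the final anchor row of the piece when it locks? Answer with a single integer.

Answer: 0

Derivation:
Spawn at (row=0, col=1). Try each row:
  row 0: fits
  row 1: blocked -> lock at row 0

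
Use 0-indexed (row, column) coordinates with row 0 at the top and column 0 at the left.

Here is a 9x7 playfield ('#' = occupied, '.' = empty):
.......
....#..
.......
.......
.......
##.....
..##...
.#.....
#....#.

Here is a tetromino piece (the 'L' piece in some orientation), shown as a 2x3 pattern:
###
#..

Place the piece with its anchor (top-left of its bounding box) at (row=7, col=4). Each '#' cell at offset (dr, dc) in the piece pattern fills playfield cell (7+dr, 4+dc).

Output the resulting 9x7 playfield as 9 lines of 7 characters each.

Answer: .......
....#..
.......
.......
.......
##.....
..##...
.#..###
#...##.

Derivation:
Fill (7+0,4+0) = (7,4)
Fill (7+0,4+1) = (7,5)
Fill (7+0,4+2) = (7,6)
Fill (7+1,4+0) = (8,4)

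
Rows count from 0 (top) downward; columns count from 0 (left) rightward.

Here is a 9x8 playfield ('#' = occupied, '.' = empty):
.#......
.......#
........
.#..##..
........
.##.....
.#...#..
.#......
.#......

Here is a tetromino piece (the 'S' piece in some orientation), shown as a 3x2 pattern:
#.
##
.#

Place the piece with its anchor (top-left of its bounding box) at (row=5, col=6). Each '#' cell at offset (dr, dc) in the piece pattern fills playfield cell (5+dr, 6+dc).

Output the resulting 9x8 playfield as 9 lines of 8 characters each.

Answer: .#......
.......#
........
.#..##..
........
.##...#.
.#...###
.#.....#
.#......

Derivation:
Fill (5+0,6+0) = (5,6)
Fill (5+1,6+0) = (6,6)
Fill (5+1,6+1) = (6,7)
Fill (5+2,6+1) = (7,7)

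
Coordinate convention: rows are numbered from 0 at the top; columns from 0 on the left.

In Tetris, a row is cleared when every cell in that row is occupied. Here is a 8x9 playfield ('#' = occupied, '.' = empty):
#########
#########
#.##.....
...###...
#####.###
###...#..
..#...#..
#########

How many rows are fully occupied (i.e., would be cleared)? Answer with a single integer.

Check each row:
  row 0: 0 empty cells -> FULL (clear)
  row 1: 0 empty cells -> FULL (clear)
  row 2: 6 empty cells -> not full
  row 3: 6 empty cells -> not full
  row 4: 1 empty cell -> not full
  row 5: 5 empty cells -> not full
  row 6: 7 empty cells -> not full
  row 7: 0 empty cells -> FULL (clear)
Total rows cleared: 3

Answer: 3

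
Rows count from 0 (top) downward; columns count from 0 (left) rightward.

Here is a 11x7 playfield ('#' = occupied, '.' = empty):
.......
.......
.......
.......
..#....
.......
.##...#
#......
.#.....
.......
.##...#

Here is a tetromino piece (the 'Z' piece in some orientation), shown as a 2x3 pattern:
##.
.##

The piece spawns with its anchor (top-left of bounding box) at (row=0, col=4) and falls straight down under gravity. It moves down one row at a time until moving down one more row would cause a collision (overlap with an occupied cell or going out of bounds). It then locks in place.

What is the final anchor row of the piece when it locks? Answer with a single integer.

Answer: 4

Derivation:
Spawn at (row=0, col=4). Try each row:
  row 0: fits
  row 1: fits
  row 2: fits
  row 3: fits
  row 4: fits
  row 5: blocked -> lock at row 4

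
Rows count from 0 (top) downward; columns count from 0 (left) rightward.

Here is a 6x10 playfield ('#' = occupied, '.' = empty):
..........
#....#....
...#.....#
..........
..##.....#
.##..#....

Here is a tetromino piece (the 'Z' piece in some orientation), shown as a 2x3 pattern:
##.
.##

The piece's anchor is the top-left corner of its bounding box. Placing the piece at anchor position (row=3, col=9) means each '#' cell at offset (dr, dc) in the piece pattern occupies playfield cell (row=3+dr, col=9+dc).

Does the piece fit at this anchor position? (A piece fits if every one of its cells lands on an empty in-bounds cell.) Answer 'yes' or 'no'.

Answer: no

Derivation:
Check each piece cell at anchor (3, 9):
  offset (0,0) -> (3,9): empty -> OK
  offset (0,1) -> (3,10): out of bounds -> FAIL
  offset (1,1) -> (4,10): out of bounds -> FAIL
  offset (1,2) -> (4,11): out of bounds -> FAIL
All cells valid: no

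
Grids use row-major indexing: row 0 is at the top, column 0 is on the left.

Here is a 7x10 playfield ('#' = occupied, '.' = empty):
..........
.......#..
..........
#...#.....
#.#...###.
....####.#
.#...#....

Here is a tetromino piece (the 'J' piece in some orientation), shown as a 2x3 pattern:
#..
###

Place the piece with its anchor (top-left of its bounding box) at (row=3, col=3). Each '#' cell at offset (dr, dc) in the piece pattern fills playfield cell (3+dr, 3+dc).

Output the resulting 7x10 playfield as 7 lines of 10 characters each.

Answer: ..........
.......#..
..........
#..##.....
#.#######.
....####.#
.#...#....

Derivation:
Fill (3+0,3+0) = (3,3)
Fill (3+1,3+0) = (4,3)
Fill (3+1,3+1) = (4,4)
Fill (3+1,3+2) = (4,5)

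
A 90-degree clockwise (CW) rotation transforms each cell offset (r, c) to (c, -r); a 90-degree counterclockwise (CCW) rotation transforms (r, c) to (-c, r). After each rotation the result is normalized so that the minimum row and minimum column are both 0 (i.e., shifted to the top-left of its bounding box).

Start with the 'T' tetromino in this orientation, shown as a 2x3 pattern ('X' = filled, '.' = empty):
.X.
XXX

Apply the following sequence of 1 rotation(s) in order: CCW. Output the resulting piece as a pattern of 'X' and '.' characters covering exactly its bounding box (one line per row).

Start:
.X.
XXX
After rotation 1 (CCW):
.X
XX
.X

Answer: .X
XX
.X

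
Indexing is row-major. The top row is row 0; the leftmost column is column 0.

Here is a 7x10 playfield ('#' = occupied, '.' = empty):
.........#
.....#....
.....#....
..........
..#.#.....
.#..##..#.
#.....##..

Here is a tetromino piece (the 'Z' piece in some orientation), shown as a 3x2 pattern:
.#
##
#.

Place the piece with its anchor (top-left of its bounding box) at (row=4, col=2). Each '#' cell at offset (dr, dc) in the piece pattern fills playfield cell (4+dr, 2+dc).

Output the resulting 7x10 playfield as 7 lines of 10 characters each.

Answer: .........#
.....#....
.....#....
..........
..###.....
.#####..#.
#.#...##..

Derivation:
Fill (4+0,2+1) = (4,3)
Fill (4+1,2+0) = (5,2)
Fill (4+1,2+1) = (5,3)
Fill (4+2,2+0) = (6,2)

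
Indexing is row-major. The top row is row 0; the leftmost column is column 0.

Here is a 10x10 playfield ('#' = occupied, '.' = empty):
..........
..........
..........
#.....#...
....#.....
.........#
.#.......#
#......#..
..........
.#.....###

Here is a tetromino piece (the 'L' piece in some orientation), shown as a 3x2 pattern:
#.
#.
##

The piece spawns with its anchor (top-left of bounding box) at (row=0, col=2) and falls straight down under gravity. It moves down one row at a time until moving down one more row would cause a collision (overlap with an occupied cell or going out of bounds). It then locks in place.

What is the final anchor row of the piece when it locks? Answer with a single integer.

Spawn at (row=0, col=2). Try each row:
  row 0: fits
  row 1: fits
  row 2: fits
  row 3: fits
  row 4: fits
  row 5: fits
  row 6: fits
  row 7: fits
  row 8: blocked -> lock at row 7

Answer: 7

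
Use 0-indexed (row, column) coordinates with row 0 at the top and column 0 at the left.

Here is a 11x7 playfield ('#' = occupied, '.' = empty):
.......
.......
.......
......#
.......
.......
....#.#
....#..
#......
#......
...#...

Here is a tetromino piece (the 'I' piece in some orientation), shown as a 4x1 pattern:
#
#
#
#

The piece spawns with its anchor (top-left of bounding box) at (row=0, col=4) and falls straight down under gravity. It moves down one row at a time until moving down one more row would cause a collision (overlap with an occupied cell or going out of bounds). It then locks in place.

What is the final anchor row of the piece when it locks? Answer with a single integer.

Answer: 2

Derivation:
Spawn at (row=0, col=4). Try each row:
  row 0: fits
  row 1: fits
  row 2: fits
  row 3: blocked -> lock at row 2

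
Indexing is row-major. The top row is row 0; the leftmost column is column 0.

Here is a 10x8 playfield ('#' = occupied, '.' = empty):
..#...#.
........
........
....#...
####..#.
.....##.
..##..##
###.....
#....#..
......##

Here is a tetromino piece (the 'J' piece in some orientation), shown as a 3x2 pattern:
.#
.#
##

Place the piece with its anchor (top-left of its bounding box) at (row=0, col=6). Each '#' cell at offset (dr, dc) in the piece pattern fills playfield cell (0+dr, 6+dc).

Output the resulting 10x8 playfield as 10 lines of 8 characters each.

Answer: ..#...##
.......#
......##
....#...
####..#.
.....##.
..##..##
###.....
#....#..
......##

Derivation:
Fill (0+0,6+1) = (0,7)
Fill (0+1,6+1) = (1,7)
Fill (0+2,6+0) = (2,6)
Fill (0+2,6+1) = (2,7)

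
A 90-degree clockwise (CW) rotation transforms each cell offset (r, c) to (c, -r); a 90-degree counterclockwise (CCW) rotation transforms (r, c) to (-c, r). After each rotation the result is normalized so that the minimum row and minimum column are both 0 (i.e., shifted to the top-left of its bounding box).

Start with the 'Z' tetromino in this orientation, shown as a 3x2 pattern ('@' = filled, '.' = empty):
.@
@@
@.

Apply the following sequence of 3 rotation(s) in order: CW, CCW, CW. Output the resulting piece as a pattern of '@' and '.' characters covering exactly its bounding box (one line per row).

Answer: @@.
.@@

Derivation:
Start:
.@
@@
@.
After rotation 1 (CW):
@@.
.@@
After rotation 2 (CCW):
.@
@@
@.
After rotation 3 (CW):
@@.
.@@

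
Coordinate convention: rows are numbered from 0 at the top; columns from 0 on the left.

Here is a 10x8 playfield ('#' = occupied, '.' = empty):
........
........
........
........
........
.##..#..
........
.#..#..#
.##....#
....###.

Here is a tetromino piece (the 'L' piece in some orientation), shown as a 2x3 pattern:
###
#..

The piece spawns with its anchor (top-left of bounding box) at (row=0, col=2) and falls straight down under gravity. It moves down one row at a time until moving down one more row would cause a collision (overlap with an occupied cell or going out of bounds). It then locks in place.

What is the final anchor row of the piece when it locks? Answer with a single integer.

Spawn at (row=0, col=2). Try each row:
  row 0: fits
  row 1: fits
  row 2: fits
  row 3: fits
  row 4: blocked -> lock at row 3

Answer: 3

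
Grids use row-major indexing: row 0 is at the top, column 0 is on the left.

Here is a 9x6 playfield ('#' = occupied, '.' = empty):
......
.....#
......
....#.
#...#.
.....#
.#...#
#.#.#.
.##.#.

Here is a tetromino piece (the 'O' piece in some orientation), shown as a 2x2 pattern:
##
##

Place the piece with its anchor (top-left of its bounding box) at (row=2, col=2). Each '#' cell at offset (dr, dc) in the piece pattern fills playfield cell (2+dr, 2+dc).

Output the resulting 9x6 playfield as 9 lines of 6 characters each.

Fill (2+0,2+0) = (2,2)
Fill (2+0,2+1) = (2,3)
Fill (2+1,2+0) = (3,2)
Fill (2+1,2+1) = (3,3)

Answer: ......
.....#
..##..
..###.
#...#.
.....#
.#...#
#.#.#.
.##.#.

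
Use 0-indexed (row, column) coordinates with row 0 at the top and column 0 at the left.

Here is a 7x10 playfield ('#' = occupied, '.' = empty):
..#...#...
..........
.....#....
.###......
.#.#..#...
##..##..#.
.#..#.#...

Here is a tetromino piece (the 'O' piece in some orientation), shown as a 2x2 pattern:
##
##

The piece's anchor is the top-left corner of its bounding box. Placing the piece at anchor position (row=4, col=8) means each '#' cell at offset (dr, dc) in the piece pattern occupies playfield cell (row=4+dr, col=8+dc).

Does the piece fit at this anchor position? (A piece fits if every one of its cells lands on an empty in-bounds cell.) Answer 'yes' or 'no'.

Answer: no

Derivation:
Check each piece cell at anchor (4, 8):
  offset (0,0) -> (4,8): empty -> OK
  offset (0,1) -> (4,9): empty -> OK
  offset (1,0) -> (5,8): occupied ('#') -> FAIL
  offset (1,1) -> (5,9): empty -> OK
All cells valid: no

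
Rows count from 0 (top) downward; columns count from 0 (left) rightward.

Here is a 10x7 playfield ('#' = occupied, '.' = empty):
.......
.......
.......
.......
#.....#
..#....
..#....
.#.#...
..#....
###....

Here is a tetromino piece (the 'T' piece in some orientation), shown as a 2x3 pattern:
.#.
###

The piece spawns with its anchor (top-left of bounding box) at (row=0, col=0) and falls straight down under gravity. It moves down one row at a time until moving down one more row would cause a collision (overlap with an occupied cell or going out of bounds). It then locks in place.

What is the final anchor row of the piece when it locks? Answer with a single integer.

Answer: 2

Derivation:
Spawn at (row=0, col=0). Try each row:
  row 0: fits
  row 1: fits
  row 2: fits
  row 3: blocked -> lock at row 2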